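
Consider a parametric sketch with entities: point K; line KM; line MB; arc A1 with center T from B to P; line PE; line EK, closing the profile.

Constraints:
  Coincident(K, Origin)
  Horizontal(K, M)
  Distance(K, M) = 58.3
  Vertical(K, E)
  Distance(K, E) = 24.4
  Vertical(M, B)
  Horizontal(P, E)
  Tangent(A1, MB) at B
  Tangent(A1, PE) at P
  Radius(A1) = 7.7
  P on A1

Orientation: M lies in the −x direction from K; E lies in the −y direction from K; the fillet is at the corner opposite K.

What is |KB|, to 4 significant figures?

60.64

K is at the origin; KM is horizontal with |KM| = 58.3 and M on the −x side, so M = (-58.30, 0.000). K and E share the same x with |KE| = 24.4 and E on the −y side, so E = (0.000, -24.40). The virtual corner opposite K is at (-58.30, -24.40). The tangent condition forces TB to be normal to MB and the tangent condition forces TP to be normal to PE, with radius 7.7, so the center T sits 7.7 in from both sides at T = (-50.60, -16.70). That places the tangent points at B = (-58.30, -16.70) on MB and P = (-50.60, -24.40) on PE. Then |KB| = |B − K| = 60.64.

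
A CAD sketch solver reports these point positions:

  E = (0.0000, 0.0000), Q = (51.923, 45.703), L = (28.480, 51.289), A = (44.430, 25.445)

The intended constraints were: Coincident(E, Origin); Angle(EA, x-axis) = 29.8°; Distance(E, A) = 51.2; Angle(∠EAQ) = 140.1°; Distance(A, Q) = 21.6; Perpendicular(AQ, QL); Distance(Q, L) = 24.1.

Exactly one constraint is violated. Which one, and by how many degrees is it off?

Perpendicular(AQ, QL) — off by 6.90°.

E = (0.00, 0.00) ✓; EA at 29.80° ✓; |EA| = 51.20 ✓; ∠EAQ = 140.1° ✓; |AQ| = 21.60 ✓; ∠(AQ, QL) = 96.90° ✗; |QL| = 24.10 ✓.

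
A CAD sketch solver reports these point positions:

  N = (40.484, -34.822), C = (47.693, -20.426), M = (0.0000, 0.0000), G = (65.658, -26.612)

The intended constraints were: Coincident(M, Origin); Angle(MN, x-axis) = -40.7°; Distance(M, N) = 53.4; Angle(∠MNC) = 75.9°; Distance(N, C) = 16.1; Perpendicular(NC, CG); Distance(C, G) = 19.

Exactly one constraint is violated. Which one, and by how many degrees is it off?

Perpendicular(NC, CG) — off by 7.60°.

M = (0.00, 0.00) ✓; MN at -40.70° ✓; |MN| = 53.40 ✓; ∠MNC = 75.90° ✓; |NC| = 16.10 ✓; ∠(NC, CG) = 82.40° ✗; |CG| = 19.00 ✓.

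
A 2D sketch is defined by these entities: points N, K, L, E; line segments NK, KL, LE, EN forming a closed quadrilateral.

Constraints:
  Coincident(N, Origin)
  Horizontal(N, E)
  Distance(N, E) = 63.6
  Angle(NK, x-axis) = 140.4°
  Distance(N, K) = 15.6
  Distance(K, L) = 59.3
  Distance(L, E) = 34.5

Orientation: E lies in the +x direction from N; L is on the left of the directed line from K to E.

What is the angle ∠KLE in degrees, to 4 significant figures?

105.7°

Checks: |KL| = 59.30 ✓; |LE| = 34.50 ✓.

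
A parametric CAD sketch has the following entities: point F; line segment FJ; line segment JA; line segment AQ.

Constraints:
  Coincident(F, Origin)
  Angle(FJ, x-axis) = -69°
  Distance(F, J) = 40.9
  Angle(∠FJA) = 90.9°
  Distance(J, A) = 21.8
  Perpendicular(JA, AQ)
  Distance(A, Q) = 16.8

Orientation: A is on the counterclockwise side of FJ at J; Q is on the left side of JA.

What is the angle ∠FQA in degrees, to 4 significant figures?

137.0°

F is at the origin; FJ runs at -69.0° with length 40.9, so J = 40.9·(cos -69.0°, sin -69.0°) = (14.66, -38.18). ∠FJA = 90.9°, so JA runs at -69.0° + (180° − 90.9°) = 20.10° from the x-axis; with |JA| = 21.8, A = J + 21.8·(cos 20.10°, sin 20.10°) = (35.13, -30.69). JA is perpendicular to AQ; with |AQ| = 16.8 on the left of JA, Q = A + 16.8·(-0.3437, 0.9391) = (29.36, -14.91). Then cos ∠FQA = QF·QA / (|QF||QA|), giving 137.0°.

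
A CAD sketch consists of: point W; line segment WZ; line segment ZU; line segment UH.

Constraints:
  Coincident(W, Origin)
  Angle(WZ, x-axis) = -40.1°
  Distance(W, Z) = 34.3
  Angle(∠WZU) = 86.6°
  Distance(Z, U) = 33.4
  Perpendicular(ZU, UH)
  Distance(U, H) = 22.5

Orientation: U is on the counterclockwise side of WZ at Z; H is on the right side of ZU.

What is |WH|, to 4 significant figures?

64.83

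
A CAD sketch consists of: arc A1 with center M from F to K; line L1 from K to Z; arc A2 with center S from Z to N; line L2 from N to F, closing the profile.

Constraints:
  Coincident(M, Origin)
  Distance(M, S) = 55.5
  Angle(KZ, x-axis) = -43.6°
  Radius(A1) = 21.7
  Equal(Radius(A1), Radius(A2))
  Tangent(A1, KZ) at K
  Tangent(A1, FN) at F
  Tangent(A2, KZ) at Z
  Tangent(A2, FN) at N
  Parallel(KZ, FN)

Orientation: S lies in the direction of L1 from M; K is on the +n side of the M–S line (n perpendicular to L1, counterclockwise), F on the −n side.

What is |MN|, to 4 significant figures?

59.59

Tangency of A1 to both parallel lines with radius 21.7 puts K and F at M ± 21.7·n: K = (14.96, 15.71), F = (-14.96, -15.71). Equal radii place Z and N the same way about S: Z = S + 21.7·n = (55.16, -22.56), N = S − 21.7·n = (25.23, -53.99). Then |MN| = |N − M| = 59.59.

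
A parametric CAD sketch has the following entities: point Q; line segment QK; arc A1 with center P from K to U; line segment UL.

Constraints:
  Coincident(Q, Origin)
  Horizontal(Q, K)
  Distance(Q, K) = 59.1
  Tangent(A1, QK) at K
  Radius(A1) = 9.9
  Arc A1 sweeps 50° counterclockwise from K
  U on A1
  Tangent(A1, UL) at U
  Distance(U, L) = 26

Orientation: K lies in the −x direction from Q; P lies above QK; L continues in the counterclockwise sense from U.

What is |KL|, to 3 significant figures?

33.8

Q is at the origin; Q and K share the same y with |QK| = 59.1 and K on the −x side, so K = (-59.1, 0.00). Since A1 is tangent to QK there, PK ⟂ QK, so P = K + (0, 9.9) = (-59.1, 9.90). On A1, K sits at bearing -90° from P; a 50° counterclockwise sweep puts U at bearing -40°, so U = P + 9.9·(cos -40°, sin -40°) = (-51.5, 3.54). Since A1 is tangent to UL there, PU ⟂ UL, so UL runs along (−sin -40°, cos -40°); with |UL| = 26.0, L = (-34.8, 23.5). Then |KL| = |L − K| = 33.8.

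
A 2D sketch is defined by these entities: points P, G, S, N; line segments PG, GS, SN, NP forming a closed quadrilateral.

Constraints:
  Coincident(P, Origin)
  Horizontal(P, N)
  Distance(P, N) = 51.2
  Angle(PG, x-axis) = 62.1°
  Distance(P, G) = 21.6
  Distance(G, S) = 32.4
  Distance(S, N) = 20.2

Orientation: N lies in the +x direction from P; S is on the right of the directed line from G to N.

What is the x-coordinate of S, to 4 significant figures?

31.66

P is at the origin; PN is horizontal with |PN| = 51.2 and N in +x, so N = (51.2, 0). PG runs at 62.1° with |PG| = 21.6, so G = (10.11, 19.09). S is determined by |GS| = 32.4 and |SN| = 20.2 together: it lies at the intersection of circle(G, 32.4) and circle(N, 20.2). With |GN| = 45.31, the foot of the radical line on GN is 29.74 from G and the perpendicular offset is √(32.4² − 29.74²) = 12.86. Taking the right-of-GN solution: S = (31.66, -5.106).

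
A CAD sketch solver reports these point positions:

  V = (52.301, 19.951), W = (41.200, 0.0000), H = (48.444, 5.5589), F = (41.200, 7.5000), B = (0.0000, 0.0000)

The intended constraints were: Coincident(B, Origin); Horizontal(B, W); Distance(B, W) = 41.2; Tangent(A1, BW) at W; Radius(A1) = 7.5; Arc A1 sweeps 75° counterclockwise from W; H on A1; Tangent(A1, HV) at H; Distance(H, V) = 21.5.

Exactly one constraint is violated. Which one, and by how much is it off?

Distance(H, V) = 21.5 — off by 6.60.

B = (0.00, 0.00) ✓; B.y = 0.00, W.y = 0.00 ✓; |BW| = 41.20 ✓; ∠(FW, WB) = 90.00° ✓; |FW| = 7.500 ✓; bearing(F→H) − bearing(F→W) = 75.00° ✓; |FH| = 7.500 ✓; ∠(FH, HV) = 90.00° ✓; |HV| = 14.90 ✗.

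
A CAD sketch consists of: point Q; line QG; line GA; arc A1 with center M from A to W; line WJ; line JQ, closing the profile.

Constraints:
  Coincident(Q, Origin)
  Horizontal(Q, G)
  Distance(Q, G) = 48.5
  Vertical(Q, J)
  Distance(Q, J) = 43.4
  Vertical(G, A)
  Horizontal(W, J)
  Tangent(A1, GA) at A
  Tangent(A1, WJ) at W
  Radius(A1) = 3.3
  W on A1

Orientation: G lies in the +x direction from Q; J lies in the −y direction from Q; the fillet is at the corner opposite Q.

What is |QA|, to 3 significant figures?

62.9

The virtual corner opposite Q is at (48.5, -43.4). Tangency of A1 to GA means the radius MA is perpendicular to GA and the tangent condition forces MW to be normal to WJ, with radius 3.3, so the center M sits 3.3 in from both sides at M = (45.2, -40.1). That places the tangent points at A = (48.5, -40.1) on GA and W = (45.2, -43.4) on WJ. Then |QA| = |A − Q| = 62.9.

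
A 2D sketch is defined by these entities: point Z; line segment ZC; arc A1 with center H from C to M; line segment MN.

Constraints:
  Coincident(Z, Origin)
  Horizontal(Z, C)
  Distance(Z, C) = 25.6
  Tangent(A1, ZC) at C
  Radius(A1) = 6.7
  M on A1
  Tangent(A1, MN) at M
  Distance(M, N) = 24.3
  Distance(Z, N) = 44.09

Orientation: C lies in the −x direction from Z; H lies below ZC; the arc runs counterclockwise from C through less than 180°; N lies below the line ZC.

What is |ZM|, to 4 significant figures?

33.05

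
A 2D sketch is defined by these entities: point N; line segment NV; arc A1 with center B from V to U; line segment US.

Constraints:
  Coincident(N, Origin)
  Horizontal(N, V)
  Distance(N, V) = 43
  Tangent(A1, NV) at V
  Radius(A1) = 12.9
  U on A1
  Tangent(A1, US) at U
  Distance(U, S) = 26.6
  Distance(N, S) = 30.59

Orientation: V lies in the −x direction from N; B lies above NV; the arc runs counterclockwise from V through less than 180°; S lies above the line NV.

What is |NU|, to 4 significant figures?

33.23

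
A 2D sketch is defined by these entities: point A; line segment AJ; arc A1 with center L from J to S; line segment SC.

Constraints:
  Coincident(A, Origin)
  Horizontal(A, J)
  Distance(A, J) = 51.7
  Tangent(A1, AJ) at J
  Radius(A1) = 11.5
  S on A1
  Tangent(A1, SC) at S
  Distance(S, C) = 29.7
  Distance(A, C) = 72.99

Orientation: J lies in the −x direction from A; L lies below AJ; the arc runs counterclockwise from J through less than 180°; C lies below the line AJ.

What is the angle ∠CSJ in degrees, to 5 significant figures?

131.42°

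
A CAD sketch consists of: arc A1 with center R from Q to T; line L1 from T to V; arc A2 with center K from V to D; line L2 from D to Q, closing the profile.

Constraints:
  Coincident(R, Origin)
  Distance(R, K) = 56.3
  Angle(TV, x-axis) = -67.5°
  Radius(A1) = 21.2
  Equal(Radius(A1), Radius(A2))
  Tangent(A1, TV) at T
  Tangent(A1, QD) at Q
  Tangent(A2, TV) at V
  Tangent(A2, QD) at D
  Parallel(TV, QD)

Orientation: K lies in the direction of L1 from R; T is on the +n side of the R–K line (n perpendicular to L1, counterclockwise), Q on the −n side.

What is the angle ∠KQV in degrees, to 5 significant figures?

16.350°

The slot axis is L1's direction at -67.5°, so u = (cos -67.5°, sin -67.5°) = (0.38268, -0.92388) and n = (−sin -67.5°, cos -67.5°) = (0.92388, 0.38268). R is at the origin and K lies 56.3 along u from R, so K = 56.3·u = (21.545, -52.014). Tangency of A1 to both parallel lines with radius 21.2 puts T and Q at R ± 21.2·n: T = (19.586, 8.1129), Q = (-19.586, -8.1129). Equal radii place V and D the same way about K: V = K + 21.2·n = (41.131, -43.902), D = K − 21.2·n = (1.9588, -60.127). Then cos ∠KQV = QK·QV / (|QK||QV|), giving 16.350°.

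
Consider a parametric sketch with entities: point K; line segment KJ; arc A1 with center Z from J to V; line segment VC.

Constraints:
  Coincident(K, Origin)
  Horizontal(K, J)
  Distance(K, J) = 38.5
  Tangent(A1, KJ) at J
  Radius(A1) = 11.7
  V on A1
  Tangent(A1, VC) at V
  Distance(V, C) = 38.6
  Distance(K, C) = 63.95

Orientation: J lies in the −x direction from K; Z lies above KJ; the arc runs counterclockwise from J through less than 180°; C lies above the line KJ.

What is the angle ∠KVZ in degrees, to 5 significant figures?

136.54°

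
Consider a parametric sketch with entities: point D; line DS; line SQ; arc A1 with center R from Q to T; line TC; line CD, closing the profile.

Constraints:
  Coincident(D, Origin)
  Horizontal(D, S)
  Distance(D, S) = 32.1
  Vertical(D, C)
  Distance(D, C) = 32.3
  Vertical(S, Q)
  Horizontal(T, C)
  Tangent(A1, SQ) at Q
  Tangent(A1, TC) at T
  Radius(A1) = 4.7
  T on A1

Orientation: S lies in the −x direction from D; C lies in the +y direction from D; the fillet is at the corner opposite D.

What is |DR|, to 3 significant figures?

38.9

D is at the origin; D and S share the same y with |DS| = 32.1 and S on the −x side, so S = (-32.1, 0.00). D and C share the same x with |DC| = 32.3 and C on the +y side, so C = (0.00, 32.3). The virtual corner opposite D is at (-32.1, 32.3). Since A1 is tangent to SQ there, RQ ⟂ SQ and the tangent condition forces RT to be normal to TC, with radius 4.7, so the center R sits 4.7 in from both sides at R = (-27.4, 27.6). Then |DR| = |R − D| = 38.9.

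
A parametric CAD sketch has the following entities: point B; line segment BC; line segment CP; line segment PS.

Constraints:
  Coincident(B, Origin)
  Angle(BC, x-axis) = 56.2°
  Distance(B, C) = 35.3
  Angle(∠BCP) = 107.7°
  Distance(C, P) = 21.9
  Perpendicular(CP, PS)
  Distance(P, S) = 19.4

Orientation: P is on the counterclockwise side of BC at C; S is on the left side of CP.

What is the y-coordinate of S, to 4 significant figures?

34.40

B is at the origin; BC runs at 56.2° with length 35.3, so C = 35.3·(cos 56.2°, sin 56.2°) = (19.64, 29.33). ∠BCP = 107.7°, so CP runs at 56.2° + (180° − 107.7°) = 128.5° from the x-axis; with |CP| = 21.9, P = C + 21.9·(cos 128.5°, sin 128.5°) = (6.004, 46.47). CP is perpendicular to PS; with |PS| = 19.4 on the left of CP, S = P + 19.4·(-0.7826, -0.6225) = (-9.178, 34.40). So S.y = 34.40.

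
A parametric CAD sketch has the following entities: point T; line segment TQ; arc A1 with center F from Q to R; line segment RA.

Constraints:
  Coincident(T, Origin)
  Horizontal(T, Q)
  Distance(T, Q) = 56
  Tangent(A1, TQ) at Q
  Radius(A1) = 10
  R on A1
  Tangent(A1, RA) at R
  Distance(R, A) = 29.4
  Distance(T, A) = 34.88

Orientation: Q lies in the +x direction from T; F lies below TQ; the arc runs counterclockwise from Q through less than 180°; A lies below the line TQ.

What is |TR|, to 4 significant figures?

49.50

Checks: ∠(FQ, QT) = 90.00° ✓; |FQ| = 10.00 ✓; |FR| = 10.00 ✓; ∠(FR, RA) = 90.00° ✓; |RA| = 29.40 ✓; |TA| = 34.88 ✓.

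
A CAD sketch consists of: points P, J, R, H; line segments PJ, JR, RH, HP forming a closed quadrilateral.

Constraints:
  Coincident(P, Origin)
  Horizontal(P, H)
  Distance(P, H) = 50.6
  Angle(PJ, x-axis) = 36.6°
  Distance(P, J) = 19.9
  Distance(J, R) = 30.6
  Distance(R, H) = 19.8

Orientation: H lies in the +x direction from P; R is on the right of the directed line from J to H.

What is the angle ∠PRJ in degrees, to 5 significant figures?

32.516°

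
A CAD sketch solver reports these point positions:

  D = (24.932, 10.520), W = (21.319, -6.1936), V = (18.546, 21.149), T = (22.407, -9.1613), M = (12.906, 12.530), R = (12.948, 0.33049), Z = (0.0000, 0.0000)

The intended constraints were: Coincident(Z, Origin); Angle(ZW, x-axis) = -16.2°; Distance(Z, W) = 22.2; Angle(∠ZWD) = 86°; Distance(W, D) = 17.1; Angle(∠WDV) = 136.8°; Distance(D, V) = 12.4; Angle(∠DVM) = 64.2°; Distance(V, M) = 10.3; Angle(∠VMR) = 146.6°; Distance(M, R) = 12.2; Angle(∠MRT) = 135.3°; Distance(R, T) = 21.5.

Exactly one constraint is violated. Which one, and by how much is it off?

Distance(R, T) = 21.5 — off by 8.10.

Z = (0.00, 0.00) ✓; ZW at -16.20° ✓; |ZW| = 22.20 ✓; ∠ZWD = 86.00° ✓; |WD| = 17.10 ✓; ∠WDV = 136.8° ✓; |DV| = 12.40 ✓; ∠DVM = 64.20° ✓; |VM| = 10.30 ✓; ∠VMR = 146.6° ✓; |MR| = 12.20 ✓; ∠MRT = 135.3° ✓; |RT| = 13.40 ✗.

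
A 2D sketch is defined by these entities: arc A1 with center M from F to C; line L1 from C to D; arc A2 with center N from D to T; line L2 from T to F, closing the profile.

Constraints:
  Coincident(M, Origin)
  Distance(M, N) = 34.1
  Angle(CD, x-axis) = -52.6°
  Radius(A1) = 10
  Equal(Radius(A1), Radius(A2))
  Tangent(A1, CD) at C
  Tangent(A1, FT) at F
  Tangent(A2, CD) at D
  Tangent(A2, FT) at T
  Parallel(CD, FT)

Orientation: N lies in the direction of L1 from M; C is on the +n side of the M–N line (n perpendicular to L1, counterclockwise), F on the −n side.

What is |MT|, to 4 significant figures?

35.54

Tangency of A1 to both parallel lines with radius 10.0 puts C and F at M ± 10.0·n: C = (7.944, 6.074), F = (-7.944, -6.074). Equal radii place D and T the same way about N: D = N + 10.0·n = (28.66, -21.02), T = N − 10.0·n = (12.77, -33.16). Then |MT| = |T − M| = 35.54.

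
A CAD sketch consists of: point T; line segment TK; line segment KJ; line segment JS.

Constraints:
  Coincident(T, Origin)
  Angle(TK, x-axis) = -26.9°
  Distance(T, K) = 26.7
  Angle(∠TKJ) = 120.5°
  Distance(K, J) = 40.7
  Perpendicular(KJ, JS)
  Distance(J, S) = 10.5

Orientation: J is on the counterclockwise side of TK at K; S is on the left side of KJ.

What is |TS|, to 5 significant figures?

55.674

∠TKJ = 120.5°, so KJ runs at -26.9° + (180° − 120.5°) = 32.600° from the x-axis; with |KJ| = 40.7, J = K + 40.7·(cos 32.600°, sin 32.600°) = (58.099, 9.8480). The perpendicularity gives JS at right angles to KJ; with |JS| = 10.5 on the left of KJ, S = J + 10.5·(-0.53877, 0.84245) = (52.442, 18.694). Then |TS| = |S − T| = 55.674.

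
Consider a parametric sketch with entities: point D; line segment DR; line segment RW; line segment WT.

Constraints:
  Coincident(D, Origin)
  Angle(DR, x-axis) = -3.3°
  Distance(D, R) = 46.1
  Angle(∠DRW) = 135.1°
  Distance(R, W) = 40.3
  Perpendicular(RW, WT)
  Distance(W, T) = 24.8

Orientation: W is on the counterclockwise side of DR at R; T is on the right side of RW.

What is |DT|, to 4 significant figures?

92.79

∠DRW = 135.1°, so RW runs at -3.3° + (180° − 135.1°) = 41.60° from the x-axis; with |RW| = 40.3, W = R + 40.3·(cos 41.60°, sin 41.60°) = (76.16, 24.10). The perpendicularity gives WT at right angles to RW; with |WT| = 24.8 on the right of RW, T = W + 24.8·(0.6639, -0.7478) = (92.63, 5.557). Then |DT| = |T − D| = 92.79.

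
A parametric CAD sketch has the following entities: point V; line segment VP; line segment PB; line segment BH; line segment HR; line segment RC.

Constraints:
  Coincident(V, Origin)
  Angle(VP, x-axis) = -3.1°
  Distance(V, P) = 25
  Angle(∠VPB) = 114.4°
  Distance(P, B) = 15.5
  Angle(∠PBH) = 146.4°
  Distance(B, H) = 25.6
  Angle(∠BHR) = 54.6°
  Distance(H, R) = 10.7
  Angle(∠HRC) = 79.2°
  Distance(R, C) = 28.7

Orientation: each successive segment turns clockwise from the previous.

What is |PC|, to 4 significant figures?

24.04

∠BHR = 54.6° gives HR at 132.3° from the x-axis; with |HR| = 10.7, R = (17.94, -32.89). ∠HRC = 79.2° gives RC at 31.50° from the x-axis; with |RC| = 28.7, C = (42.41, -17.90). Then |PC| = |C − P| = 24.04.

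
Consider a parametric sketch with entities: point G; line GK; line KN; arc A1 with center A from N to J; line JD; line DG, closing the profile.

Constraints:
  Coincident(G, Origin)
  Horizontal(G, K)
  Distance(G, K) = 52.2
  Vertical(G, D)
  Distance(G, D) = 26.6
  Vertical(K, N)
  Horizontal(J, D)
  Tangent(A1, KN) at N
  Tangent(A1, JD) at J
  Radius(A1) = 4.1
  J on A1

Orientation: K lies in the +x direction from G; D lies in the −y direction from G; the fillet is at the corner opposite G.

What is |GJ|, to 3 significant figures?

55.0

The virtual corner opposite G is at (52.2, -26.6). A1 meets KN tangentially, so AN is at right angles to KN and since A1 is tangent to JD there, AJ ⟂ JD, with radius 4.1, so the center A sits 4.1 in from both sides at A = (48.1, -22.5). That places the tangent points at N = (52.2, -22.5) on KN and J = (48.1, -26.6) on JD. Then |GJ| = |J − G| = 55.0.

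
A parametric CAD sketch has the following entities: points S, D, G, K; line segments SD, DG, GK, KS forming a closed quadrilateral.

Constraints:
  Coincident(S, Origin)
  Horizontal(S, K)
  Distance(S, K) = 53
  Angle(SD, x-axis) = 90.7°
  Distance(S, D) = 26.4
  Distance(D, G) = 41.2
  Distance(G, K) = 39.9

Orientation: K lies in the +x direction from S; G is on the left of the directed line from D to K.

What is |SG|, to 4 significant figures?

54.36

Checks: |DG| = 41.20 ✓; |GK| = 39.90 ✓.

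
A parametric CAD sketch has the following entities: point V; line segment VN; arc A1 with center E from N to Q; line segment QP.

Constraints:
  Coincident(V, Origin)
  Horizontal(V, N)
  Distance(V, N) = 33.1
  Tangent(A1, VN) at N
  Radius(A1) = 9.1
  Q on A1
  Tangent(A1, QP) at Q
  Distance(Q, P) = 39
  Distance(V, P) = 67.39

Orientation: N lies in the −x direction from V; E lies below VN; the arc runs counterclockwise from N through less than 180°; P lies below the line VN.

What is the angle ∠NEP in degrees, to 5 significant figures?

155.59°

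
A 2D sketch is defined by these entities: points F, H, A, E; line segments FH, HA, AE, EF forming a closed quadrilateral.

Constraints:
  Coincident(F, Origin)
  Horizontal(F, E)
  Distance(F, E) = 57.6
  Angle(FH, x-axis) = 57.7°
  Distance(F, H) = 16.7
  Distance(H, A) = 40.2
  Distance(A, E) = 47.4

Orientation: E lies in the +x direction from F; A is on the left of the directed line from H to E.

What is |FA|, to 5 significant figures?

56.630

F is at the origin; FE is horizontal with |FE| = 57.6 and E in +x, so E = (57.6, 0). FH runs at 57.7° with |FH| = 16.7, so H = (8.9237, 14.116). A is determined by |HA| = 40.2 and |AE| = 47.4 together: it lies at the intersection of circle(H, 40.2) and circle(E, 47.4). With |HE| = 50.682, the foot of the radical line on HE is 19.119 from H and the perpendicular offset is √(40.2² − 19.119²) = 35.363. Taking the left-of-HE solution: A = (37.135, 42.754).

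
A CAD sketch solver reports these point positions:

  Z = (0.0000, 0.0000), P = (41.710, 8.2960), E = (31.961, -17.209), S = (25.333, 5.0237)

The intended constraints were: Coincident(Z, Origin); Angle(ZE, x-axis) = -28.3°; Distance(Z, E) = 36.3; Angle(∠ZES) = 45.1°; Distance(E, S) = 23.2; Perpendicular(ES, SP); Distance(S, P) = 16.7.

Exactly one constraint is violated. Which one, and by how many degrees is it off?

Perpendicular(ES, SP) — off by 5.30°.

Z = (0.00, 0.00) ✓; ZE at -28.30° ✓; |ZE| = 36.30 ✓; ∠ZES = 45.10° ✓; |ES| = 23.20 ✓; ∠(ES, SP) = 95.30° ✗; |SP| = 16.70 ✓.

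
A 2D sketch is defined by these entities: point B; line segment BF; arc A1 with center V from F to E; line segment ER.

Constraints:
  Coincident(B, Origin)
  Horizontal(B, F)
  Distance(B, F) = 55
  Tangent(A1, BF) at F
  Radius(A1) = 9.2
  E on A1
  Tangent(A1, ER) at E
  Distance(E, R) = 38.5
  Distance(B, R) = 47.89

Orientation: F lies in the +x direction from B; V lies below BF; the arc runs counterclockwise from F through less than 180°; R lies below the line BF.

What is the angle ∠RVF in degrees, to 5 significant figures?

137.83°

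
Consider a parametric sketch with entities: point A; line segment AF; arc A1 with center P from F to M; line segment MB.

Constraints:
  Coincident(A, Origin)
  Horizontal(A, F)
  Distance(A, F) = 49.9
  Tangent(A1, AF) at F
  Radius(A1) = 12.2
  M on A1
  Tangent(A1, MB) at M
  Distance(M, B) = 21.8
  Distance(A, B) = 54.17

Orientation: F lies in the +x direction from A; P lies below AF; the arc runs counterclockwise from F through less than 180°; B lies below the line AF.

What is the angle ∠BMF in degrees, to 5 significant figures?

130.93°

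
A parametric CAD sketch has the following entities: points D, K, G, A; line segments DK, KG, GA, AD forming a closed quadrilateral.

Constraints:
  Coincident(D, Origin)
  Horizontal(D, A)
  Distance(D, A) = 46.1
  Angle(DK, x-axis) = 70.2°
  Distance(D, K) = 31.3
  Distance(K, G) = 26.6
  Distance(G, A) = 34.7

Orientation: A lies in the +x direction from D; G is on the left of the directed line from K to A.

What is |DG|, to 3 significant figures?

49.8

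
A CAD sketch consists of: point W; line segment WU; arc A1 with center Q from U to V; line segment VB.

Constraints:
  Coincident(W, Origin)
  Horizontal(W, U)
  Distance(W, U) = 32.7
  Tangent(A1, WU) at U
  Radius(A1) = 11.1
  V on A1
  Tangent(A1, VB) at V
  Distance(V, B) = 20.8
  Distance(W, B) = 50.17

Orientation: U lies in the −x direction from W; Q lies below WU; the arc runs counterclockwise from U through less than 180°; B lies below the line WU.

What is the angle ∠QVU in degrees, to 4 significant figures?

35.67°

W is at the origin; W and U share the same y with |WU| = 32.7 and U on the −x side, so U = (-32.70, 0.000). Since A1 is tangent to WU there, QU ⟂ WU, so Q = U + (0, -11.1) = (-32.70, -11.10). Since QV ⟂ VB (tangency), |QB| = √(11.1² + 20.8²) = 23.58 regardless of where V sits on A1. So B lies on both circle(W, 50.17) and circle(Q, 23.58); the below-WU intersection is B = (-36.56, -34.36). V is the foot of the tangent from B: V = (-43.22, -14.65).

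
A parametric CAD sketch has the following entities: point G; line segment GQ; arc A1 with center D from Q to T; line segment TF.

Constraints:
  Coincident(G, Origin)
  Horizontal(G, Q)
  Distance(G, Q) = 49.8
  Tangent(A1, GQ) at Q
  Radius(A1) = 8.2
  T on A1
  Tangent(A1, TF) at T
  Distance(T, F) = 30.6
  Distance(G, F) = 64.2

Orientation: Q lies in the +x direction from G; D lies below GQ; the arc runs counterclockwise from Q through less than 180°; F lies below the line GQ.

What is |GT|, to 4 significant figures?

43.20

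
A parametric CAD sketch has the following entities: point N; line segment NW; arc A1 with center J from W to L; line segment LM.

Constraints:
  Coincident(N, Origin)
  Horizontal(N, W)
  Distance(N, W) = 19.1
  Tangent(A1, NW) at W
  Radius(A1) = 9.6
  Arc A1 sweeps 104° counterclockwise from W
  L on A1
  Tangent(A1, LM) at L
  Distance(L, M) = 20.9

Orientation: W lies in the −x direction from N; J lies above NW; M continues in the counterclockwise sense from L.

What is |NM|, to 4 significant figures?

35.46

N is at the origin; N and W share the same y with |NW| = 19.1 and W on the −x side, so W = (-19.10, 0.000). A1 meets NW tangentially, so JW is at right angles to NW, so J = W + (0, 9.6) = (-19.10, 9.600). On A1, W sits at bearing -90° from J; a 104° counterclockwise sweep puts L at bearing 14°, so L = J + 9.6·(cos 14°, sin 14°) = (-9.785, 11.92). The tangent condition forces JL to be normal to LM, so LM runs along (−sin 14°, cos 14°); with |LM| = 20.9, M = (-14.84, 32.20). Then |NM| = |M − N| = 35.46.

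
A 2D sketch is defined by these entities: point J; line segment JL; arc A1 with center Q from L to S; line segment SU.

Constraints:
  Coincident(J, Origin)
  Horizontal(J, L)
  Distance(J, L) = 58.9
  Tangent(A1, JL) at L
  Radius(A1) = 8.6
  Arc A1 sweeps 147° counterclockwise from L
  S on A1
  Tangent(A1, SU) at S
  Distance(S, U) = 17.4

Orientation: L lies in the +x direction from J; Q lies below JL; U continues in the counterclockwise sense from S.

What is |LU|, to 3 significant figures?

27.2

On A1, L sits at bearing 90° from Q; a 147° counterclockwise sweep puts S at bearing 237°, so S = Q + 8.6·(cos 237°, sin 237°) = (54.2, -15.8). Since A1 is tangent to SU there, QS ⟂ SU, so SU runs along (−sin 237°, cos 237°); with |SU| = 17.4, U = (68.8, -25.3). Then |LU| = |U − L| = 27.2.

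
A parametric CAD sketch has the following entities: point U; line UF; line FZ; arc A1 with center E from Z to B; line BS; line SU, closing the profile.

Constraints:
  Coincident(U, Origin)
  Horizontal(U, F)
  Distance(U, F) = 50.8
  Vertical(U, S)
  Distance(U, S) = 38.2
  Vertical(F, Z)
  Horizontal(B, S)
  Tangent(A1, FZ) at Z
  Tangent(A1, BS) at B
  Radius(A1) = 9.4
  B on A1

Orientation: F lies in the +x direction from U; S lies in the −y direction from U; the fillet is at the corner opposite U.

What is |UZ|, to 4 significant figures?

58.40

The virtual corner opposite U is at (50.80, -38.20). Tangency of A1 to FZ means the radius EZ is perpendicular to FZ and tangency of A1 to BS means the radius EB is perpendicular to BS, with radius 9.4, so the center E sits 9.4 in from both sides at E = (41.40, -28.80). That places the tangent points at Z = (50.80, -28.80) on FZ and B = (41.40, -38.20) on BS. Then |UZ| = |Z − U| = 58.40.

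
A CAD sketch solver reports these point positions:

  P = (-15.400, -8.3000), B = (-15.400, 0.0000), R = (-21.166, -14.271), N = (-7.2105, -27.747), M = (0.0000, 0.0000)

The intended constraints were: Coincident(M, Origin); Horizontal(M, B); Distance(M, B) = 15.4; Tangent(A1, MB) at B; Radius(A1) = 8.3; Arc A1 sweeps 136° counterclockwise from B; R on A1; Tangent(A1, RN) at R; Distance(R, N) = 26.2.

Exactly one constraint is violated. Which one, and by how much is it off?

Distance(R, N) = 26.2 — off by 6.80.

M = (0.00, 0.00) ✓; M.y = 0.00, B.y = 0.00 ✓; |MB| = 15.40 ✓; ∠(PB, BM) = 90.00° ✓; |PB| = 8.300 ✓; bearing(P→R) − bearing(P→B) = 136.0° ✓; |PR| = 8.301 ✓; ∠(PR, RN) = 90.00° ✓; |RN| = 19.40 ✗.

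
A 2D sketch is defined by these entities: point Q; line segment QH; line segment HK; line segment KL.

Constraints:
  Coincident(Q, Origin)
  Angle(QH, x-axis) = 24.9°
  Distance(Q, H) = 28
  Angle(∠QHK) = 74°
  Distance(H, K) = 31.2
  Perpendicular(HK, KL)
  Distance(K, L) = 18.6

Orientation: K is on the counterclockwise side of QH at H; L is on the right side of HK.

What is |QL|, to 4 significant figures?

51.22

∠QHK = 74.0°, so HK runs at 24.9° + (180° − 74.0°) = 130.9° from the x-axis; with |HK| = 31.2, K = H + 31.2·(cos 130.9°, sin 130.9°) = (4.969, 35.37). The perpendicularity gives KL at right angles to HK; with |KL| = 18.6 on the right of HK, L = K + 18.6·(0.7559, 0.6547) = (19.03, 47.55). Then |QL| = |L − Q| = 51.22.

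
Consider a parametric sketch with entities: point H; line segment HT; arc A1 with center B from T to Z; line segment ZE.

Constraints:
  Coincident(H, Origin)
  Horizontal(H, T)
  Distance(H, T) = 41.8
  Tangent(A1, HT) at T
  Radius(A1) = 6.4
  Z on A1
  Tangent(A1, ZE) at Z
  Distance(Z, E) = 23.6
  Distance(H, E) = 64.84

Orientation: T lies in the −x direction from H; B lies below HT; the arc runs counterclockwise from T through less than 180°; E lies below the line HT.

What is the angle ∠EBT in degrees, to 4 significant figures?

127.2°

H is at the origin; HT is horizontal with |HT| = 41.8 and T on the −x side, so T = (-41.80, 0.000). The tangent condition forces BT to be normal to HT, so B = T + (0, -6.4) = (-41.80, -6.400). Since BZ ⟂ ZE (tangency), |BE| = √(6.4² + 23.6²) = 24.45 regardless of where Z sits on A1. So E lies on both circle(H, 64.84) and circle(B, 24.45); the below-HT intersection is E = (-61.29, -21.17). Z is the foot of the tangent from E: Z = (-46.87, -2.490).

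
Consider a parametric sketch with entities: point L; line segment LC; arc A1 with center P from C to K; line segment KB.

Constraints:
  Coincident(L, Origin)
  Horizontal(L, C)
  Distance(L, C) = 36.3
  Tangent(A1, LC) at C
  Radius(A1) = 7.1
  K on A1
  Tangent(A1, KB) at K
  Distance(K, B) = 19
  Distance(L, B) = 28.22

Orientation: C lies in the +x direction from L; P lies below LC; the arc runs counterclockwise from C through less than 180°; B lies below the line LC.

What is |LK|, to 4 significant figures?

30.44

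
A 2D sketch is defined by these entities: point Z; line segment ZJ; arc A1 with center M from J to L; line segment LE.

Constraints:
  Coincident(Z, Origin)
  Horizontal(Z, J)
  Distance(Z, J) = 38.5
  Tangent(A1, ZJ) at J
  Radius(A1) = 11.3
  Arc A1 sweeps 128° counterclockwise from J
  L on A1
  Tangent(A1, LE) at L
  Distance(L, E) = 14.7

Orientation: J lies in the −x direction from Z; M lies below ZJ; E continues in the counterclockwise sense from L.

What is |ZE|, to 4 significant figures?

48.60

On A1, J sits at bearing 90° from M; a 128° counterclockwise sweep puts L at bearing 218°, so L = M + 11.3·(cos 218°, sin 218°) = (-47.40, -18.26). Since A1 is tangent to LE there, ML ⟂ LE, so LE runs along (−sin 218°, cos 218°); with |LE| = 14.7, E = (-38.35, -29.84). Then |ZE| = |E − Z| = 48.60.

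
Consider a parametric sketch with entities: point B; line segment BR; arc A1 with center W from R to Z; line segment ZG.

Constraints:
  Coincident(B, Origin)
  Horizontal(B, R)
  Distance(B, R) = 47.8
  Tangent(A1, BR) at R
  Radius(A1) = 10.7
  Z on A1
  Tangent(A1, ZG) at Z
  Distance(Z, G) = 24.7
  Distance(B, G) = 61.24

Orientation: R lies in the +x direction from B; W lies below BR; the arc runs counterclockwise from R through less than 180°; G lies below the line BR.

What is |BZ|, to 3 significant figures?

41.0

Checks: |WZ| = 10.70 ✓; ∠(WZ, ZG) = 90.00° ✓; |ZG| = 24.70 ✓; |BG| = 61.24 ✓.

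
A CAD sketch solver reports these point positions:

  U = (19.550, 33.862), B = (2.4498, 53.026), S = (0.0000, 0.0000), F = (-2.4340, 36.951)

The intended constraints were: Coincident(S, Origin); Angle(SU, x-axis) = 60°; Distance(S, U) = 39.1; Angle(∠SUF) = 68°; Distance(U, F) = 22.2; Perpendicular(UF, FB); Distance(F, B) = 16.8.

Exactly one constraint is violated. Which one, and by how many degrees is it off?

Perpendicular(UF, FB) — off by 8.90°.

S = (0.00, 0.00) ✓; SU at 60.00° ✓; |SU| = 39.10 ✓; ∠SUF = 68.00° ✓; |UF| = 22.20 ✓; ∠(UF, FB) = 98.90° ✗; |FB| = 16.80 ✓.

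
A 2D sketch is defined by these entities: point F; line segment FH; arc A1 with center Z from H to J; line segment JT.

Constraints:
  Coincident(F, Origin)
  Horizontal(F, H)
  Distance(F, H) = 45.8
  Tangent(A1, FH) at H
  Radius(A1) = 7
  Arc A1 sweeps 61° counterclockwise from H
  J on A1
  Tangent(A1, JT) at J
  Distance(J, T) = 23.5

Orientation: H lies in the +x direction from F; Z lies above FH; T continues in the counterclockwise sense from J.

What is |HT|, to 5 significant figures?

29.841

F is at the origin; FH is horizontal with |FH| = 45.8 and H on the +x side, so H = (45.800, 0.0000). A1 meets FH tangentially, so ZH is at right angles to FH, so Z = H + (0, 7) = (45.800, 7.0000). On A1, H sits at bearing -90° from Z; a 61° counterclockwise sweep puts J at bearing -29°, so J = Z + 7.0·(cos -29°, sin -29°) = (51.922, 3.6063). A1 meets JT tangentially, so ZJ is at right angles to JT, so JT runs along (−sin -29°, cos -29°); with |JT| = 23.5, T = (63.315, 24.160). Then |HT| = |T − H| = 29.841.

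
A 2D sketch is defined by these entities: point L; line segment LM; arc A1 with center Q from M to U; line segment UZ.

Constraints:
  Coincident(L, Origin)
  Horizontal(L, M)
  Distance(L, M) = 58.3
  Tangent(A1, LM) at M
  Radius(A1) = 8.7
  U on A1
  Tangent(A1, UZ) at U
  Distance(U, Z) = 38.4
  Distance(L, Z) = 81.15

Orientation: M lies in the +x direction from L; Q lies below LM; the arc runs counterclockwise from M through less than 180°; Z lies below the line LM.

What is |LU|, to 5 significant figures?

51.811

Checks: |QU| = 8.700 ✓; ∠(QU, UZ) = 90.00° ✓; |UZ| = 38.40 ✓; |LZ| = 81.15 ✓.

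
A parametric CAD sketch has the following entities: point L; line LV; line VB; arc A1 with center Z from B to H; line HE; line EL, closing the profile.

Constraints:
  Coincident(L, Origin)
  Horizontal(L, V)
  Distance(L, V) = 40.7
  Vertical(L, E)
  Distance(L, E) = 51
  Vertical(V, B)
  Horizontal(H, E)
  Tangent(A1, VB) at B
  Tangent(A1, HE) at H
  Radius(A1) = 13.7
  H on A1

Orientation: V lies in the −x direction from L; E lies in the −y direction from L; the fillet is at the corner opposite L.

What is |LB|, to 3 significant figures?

55.2

The virtual corner opposite L is at (-40.7, -51.0). The tangent condition forces ZB to be normal to VB and A1 meets HE tangentially, so ZH is at right angles to HE, with radius 13.7, so the center Z sits 13.7 in from both sides at Z = (-27.0, -37.3). That places the tangent points at B = (-40.7, -37.3) on VB and H = (-27.0, -51.0) on HE. Then |LB| = |B − L| = 55.2.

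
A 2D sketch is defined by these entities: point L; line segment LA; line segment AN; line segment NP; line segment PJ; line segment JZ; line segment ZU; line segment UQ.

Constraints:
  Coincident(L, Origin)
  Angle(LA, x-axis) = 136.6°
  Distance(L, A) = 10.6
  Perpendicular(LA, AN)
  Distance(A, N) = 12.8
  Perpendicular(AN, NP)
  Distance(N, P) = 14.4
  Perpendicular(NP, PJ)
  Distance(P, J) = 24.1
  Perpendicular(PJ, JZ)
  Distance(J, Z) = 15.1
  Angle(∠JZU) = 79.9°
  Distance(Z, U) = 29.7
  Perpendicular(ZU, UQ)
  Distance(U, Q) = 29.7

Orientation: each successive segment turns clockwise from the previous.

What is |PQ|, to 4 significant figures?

19.35

L is at the origin; LA runs at 136.6° with length 10.6, so A = (-7.702, 7.283). LA is perpendicular to AN, so AN runs at 46.60°; with |AN| = 12.8, N = (1.093, 16.58). AN is perpendicular to NP, so NP runs at -43.40°; with |NP| = 14.4, P = (11.56, 6.689). The perpendicularity gives PJ at right angles to NP, so PJ runs at -133.4°; with |PJ| = 24.1, J = (-5.003, -10.82). PJ is perpendicular to JZ, so JZ runs at 136.6°; with |JZ| = 15.1, Z = (-15.97, -0.4462). ∠JZU = 79.9° gives ZU at 36.50° from the x-axis; with |ZU| = 29.7, U = (7.900, 17.22). The perpendicularity gives UQ at right angles to ZU, so UQ runs at -53.50°; with |UQ| = 29.7, Q = (25.57, -6.655). Then |PQ| = |Q − P| = 19.35.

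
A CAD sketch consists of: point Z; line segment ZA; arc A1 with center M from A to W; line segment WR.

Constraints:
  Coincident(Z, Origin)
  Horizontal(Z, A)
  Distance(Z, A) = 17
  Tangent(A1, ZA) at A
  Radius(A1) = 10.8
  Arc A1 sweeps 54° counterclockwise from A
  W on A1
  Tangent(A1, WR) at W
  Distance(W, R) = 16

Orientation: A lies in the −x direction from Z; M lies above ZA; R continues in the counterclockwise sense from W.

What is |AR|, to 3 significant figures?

25.1

Z is at the origin; ZA is horizontal with |ZA| = 17.0 and A on the −x side, so A = (-17.0, 0.00). The tangent condition forces MA to be normal to ZA, so M = A + (0, 10.8) = (-17.0, 10.8). On A1, A sits at bearing -90° from M; a 54° counterclockwise sweep puts W at bearing -36°, so W = M + 10.8·(cos -36°, sin -36°) = (-8.26, 4.45). Since A1 is tangent to WR there, MW ⟂ WR, so WR runs along (−sin -36°, cos -36°); with |WR| = 16.0, R = (1.14, 17.4). Then |AR| = |R − A| = 25.1.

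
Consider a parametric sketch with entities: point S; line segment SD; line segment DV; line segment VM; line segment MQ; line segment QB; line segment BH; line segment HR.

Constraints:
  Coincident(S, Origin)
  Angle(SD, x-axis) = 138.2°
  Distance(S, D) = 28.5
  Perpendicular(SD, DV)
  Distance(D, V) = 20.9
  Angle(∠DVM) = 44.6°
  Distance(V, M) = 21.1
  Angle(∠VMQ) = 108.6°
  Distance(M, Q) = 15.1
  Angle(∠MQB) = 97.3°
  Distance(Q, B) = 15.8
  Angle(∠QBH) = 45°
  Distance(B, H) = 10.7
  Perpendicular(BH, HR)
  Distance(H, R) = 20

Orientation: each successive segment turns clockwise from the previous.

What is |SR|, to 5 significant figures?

23.277

S is at the origin; SD runs at 138.2° with length 28.5, so D = (-21.246, 18.996). The perpendicularity gives DV at right angles to SD, so DV runs at 48.200°; with |DV| = 20.9, V = (-7.3155, 34.577). ∠DVM = 44.6° gives VM at -87.200° from the x-axis; with |VM| = 21.1, M = (-6.2848, 13.502). ∠VMQ = 108.6° gives MQ at -158.60° from the x-axis; with |MQ| = 15.1, Q = (-20.344, 7.9922). ∠MQB = 97.3° gives QB at 118.70° from the x-axis; with |QB| = 15.8, B = (-27.931, 21.851). ∠QBH = 45.0° gives BH at -16.300° from the x-axis; with |BH| = 10.7, H = (-17.661, 18.848). The perpendicularity gives HR at right angles to BH, so HR runs at -106.30°; with |HR| = 20.0, R = (-23.275, -0.34816). Then |SR| = |R − S| = 23.277.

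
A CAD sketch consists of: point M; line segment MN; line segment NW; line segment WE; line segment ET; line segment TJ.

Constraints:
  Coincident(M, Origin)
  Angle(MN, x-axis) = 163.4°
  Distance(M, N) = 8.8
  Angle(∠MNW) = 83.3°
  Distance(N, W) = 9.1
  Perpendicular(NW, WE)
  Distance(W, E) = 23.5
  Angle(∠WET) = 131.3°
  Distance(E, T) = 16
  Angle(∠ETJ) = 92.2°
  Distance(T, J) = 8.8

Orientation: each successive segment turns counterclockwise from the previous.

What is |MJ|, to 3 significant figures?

21.4

∠WET = 131.3° gives ET at 38.8° from the x-axis; with |ET| = 16.0, T = (25.6, -0.465). ∠ETJ = 92.2° gives TJ at 127° from the x-axis; with |TJ| = 8.8, J = (20.4, 6.60). Then |MJ| = |J − M| = 21.4.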